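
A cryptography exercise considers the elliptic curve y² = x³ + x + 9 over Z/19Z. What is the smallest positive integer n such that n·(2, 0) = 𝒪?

2

2P: (2, 0) + (2, 0): same x and y₁ ≡ -y₂, so the sum is 𝒪.
2P = 𝒪, so the order is 2.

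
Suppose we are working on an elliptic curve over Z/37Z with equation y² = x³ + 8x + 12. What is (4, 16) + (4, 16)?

tangent at (4, 16): λ = (3·4² + 8)/(2·16) ≡ 19/32. 32⁻¹ ≡ 22 (mod 37), so λ ≡ 19·22 ≡ 11.
  x = λ² - 4 - 4 = 121 - 8 ≡ 2; y = λ·(4 - 2) - 16 ≡ 6. → (2, 6)

(2, 6)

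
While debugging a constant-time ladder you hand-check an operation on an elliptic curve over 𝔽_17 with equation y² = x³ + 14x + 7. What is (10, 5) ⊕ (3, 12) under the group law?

(10, 5) + (3, 12). λ = (12 - 5)/(3 - 10) ≡ 7/10 mod 17. 10⁻¹ ≡ 12 (mod 17), so λ ≡ 16.
  x = λ² - 10 - 3 = 256 - 13 ≡ 5; y = λ·(10 - 5) - 5 ≡ 7. → (5, 7)

(5, 7)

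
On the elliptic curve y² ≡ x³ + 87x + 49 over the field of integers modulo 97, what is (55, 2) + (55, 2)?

(11, 94)

tangent at (55, 2): λ = (3·55² + 87)/(2·2) ≡ 44/4. 4⁻¹ ≡ 73 (mod 97) since 4·73 = 292 ≡ 1, so λ ≡ 44·73 ≡ 11.
  x = λ² - 55 - 55 = 121 - 110 ≡ 11; y = λ·(55 - 11) - 2 ≡ 94. → (11, 94)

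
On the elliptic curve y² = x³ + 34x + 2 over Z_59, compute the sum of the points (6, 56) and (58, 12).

(2, 45)

(6, 56) + (58, 12). λ = (12 - 56)/(58 - 6) ≡ 15/52 mod 59. 52⁻¹ ≡ 42 (mod 59), so λ ≡ 40.
  x = λ² - 6 - 58 = 1600 - 64 ≡ 2; y = λ·(6 - 2) - 56 ≡ 45. → (2, 45)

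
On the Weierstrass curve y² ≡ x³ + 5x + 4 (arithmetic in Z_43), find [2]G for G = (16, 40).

(17, 10)

tangent at (16, 40): λ = (3·16² + 5)/(2·40) ≡ 42/37. 37⁻¹ ≡ 7 (mod 43), so λ ≡ 42·7 ≡ 36.
  x = λ² - 16 - 16 = 1296 - 32 ≡ 17; y = λ·(16 - 17) - 40 ≡ 10. → (17, 10)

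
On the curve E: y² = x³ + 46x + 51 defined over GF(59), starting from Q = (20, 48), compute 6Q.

(14, 31)

Double-and-add on 6 = (110)₂. Start with Q = (20, 48) for the leading 1-bit.
double: tangent at (20, 48): λ = (3·20² + 46)/(2·48) ≡ 7/37. 37⁻¹ ≡ 8 (mod 59) since 37·8 = 296 ≡ 1, so λ ≡ 7·8 ≡ 56.
  x = λ² - 20 - 20 = 3136 - 40 ≡ 28; y = λ·(20 - 28) - 48 ≡ 35. → (28, 35)
add Q: (28, 35) + (20, 48). λ = (48 - 35)/(20 - 28) ≡ 13/51 mod 59. 51⁻¹ ≡ 22 (mod 59) since 51·22 = 1122 ≡ 1, so λ ≡ 50.
  x = λ² - 28 - 20 = 2500 - 48 ≡ 33; y = λ·(28 - 33) - 35 ≡ 10. → (33, 10)
double: tangent at (33, 10): λ = (3·33² + 46)/(2·10) ≡ 9/20. 20⁻¹ ≡ 3 (mod 59) since 20·3 = 60 ≡ 1, so λ ≡ 9·3 ≡ 27.
  x = λ² - 33 - 33 = 729 - 66 ≡ 14; y = λ·(33 - 14) - 10 ≡ 31. → (14, 31)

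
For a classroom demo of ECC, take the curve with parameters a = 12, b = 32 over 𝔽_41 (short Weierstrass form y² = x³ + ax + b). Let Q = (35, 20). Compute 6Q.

Repeated addition: build up to 6Q.
2Q: tangent at (35, 20): λ = (3·35² + 12)/(2·20) ≡ 38/40. 40⁻¹ ≡ 40 (mod 41), so λ ≡ 38·40 ≡ 3.
  x = λ² - 35 - 35 = 9 - 70 ≡ 21; y = λ·(35 - 21) - 20 ≡ 22. → (21, 22)
3Q: (21, 22) + (35, 20). λ = (20 - 22)/(35 - 21) ≡ 39/14 mod 41. 14⁻¹ ≡ 3 (mod 41), so λ ≡ 35.
  x = λ² - 21 - 35 = 1225 - 56 ≡ 21; y = λ·(21 - 21) - 22 ≡ 19. → (21, 19)
4Q: (21, 19) + (35, 20). λ = (20 - 19)/(35 - 21) ≡ 1/14 mod 41. 14⁻¹ ≡ 3 (mod 41), so λ ≡ 3.
  x = λ² - 21 - 35 = 9 - 56 ≡ 35; y = λ·(21 - 35) - 19 ≡ 21. → (35, 21)
5Q: (35, 21) + (35, 20): same x and y₁ ≡ -y₂, so the sum is ∞.
6Q: ∞ + (35, 20) = (35, 20) (identity).

(35, 20)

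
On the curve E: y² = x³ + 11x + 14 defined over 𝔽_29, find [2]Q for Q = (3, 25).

tangent at (3, 25): λ = (3·3² + 11)/(2·25) ≡ 9/21. 21⁻¹ ≡ 18 (mod 29) since 21·18 = 378 ≡ 1, so λ ≡ 9·18 ≡ 17.
  x = λ² - 3 - 3 = 289 - 6 ≡ 22; y = λ·(3 - 22) - 25 ≡ 0. → (22, 0)

(22, 0)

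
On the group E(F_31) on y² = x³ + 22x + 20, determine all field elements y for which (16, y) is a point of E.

2, 29

x³ + 22x + 20 = 4468 ≡ 4 (mod 31).
Square roots of 4 mod 31: 2 and 29 (since 2² = 4 ≡ 4).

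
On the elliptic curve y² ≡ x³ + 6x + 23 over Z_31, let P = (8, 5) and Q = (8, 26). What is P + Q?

The two points share x = 8 and their y-coordinates satisfy 5 + 26 ≡ 0 (mod 31), so they are inverses. Their sum is ∞.

O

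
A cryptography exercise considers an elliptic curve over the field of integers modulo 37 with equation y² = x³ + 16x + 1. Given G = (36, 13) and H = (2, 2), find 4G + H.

(14, 3)

First 4G:
Repeated addition: build up to 4G.
2G: tangent at (36, 13): λ = (3·36² + 16)/(2·13) ≡ 19/26. 26⁻¹ ≡ 10 (mod 37) since 26·10 = 260 ≡ 1, so λ ≡ 19·10 ≡ 5.
  x = λ² - 36 - 36 = 25 - 72 ≡ 27; y = λ·(36 - 27) - 13 ≡ 32. → (27, 32)
3G: (27, 32) + (36, 13). λ = (13 - 32)/(36 - 27) ≡ 18/9 mod 37. 9⁻¹ ≡ 33 (mod 37), so λ ≡ 2.
  x = λ² - 27 - 36 = 4 - 63 ≡ 15; y = λ·(27 - 15) - 32 ≡ 29. → (15, 29)
4G: (15, 29) + (36, 13). λ = (13 - 29)/(36 - 15) ≡ 21/21 mod 37. 21⁻¹ ≡ 30 (mod 37) since 21·30 = 630 ≡ 1, so λ ≡ 1.
  x = λ² - 15 - 36 = 1 - 51 ≡ 24; y = λ·(15 - 24) - 29 ≡ 36. → (24, 36)
4G = (24, 36).
Finally 4G + H:
(24, 36) + (2, 2). λ = (2 - 36)/(2 - 24) ≡ 3/15 mod 37. 15⁻¹ ≡ 5 (mod 37), so λ ≡ 15.
  x = λ² - 24 - 2 = 225 - 26 ≡ 14; y = λ·(24 - 14) - 36 ≡ 3. → (14, 3)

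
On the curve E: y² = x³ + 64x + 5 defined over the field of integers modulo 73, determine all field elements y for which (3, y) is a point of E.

none

x³ + 64x + 5 = 224 ≡ 5 (mod 73).
5 is a non-residue mod 73; no y exists.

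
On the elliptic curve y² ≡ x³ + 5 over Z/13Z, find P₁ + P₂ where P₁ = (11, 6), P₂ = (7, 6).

(8, 7)

(11, 6) + (7, 6). λ = (6 - 6)/(7 - 11) ≡ 0/9 mod 13. 9⁻¹ ≡ 3 (mod 13) since 9·3 = 27 ≡ 1, so λ ≡ 0.
  x = λ² - 11 - 7 = 0 - 18 ≡ 8; y = λ·(11 - 8) - 6 ≡ 7. → (8, 7)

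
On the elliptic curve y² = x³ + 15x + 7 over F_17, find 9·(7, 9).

(16, 5)

Write Q = (7, 9).
Double-and-add on 9 = (1001)₂. Start with Q = (7, 9) for the leading 1-bit.
double: tangent at (7, 9): λ = (3·7² + 15)/(2·9) ≡ 9/1. 1⁻¹ ≡ 1 (mod 17), so λ ≡ 9·1 ≡ 9.
  x = λ² - 7 - 7 = 81 - 14 ≡ 16; y = λ·(7 - 16) - 9 ≡ 12. → (16, 12)
double: tangent at (16, 12): λ = (3·16² + 15)/(2·12) ≡ 1/7. 7⁻¹ ≡ 5 (mod 17) since 7·5 = 35 ≡ 1, so λ ≡ 1·5 ≡ 5.
  x = λ² - 16 - 16 = 25 - 32 ≡ 10; y = λ·(16 - 10) - 12 ≡ 1. → (10, 1)
double: tangent at (10, 1): λ = (3·10² + 15)/(2·1) ≡ 9/2. 2⁻¹ ≡ 9 (mod 17), so λ ≡ 9·9 ≡ 13.
  x = λ² - 10 - 10 = 169 - 20 ≡ 13; y = λ·(10 - 13) - 1 ≡ 11. → (13, 11)
add Q: (13, 11) + (7, 9). λ = (9 - 11)/(7 - 13) ≡ 15/11 mod 17. 11⁻¹ ≡ 14 (mod 17), so λ ≡ 6.
  x = λ² - 13 - 7 = 36 - 20 ≡ 16; y = λ·(13 - 16) - 11 ≡ 5. → (16, 5)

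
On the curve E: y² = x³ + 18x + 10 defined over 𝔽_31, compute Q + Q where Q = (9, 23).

(7, 18)

tangent at (9, 23): λ = (3·9² + 18)/(2·23) ≡ 13/15. 15⁻¹ ≡ 29 (mod 31), so λ ≡ 13·29 ≡ 5.
  x = λ² - 9 - 9 = 25 - 18 ≡ 7; y = λ·(9 - 7) - 23 ≡ 18. → (7, 18)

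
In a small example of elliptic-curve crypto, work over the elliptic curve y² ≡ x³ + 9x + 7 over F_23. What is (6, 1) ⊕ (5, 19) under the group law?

(14, 5)

(6, 1) + (5, 19). λ = (19 - 1)/(5 - 6) ≡ 18/22 mod 23. 22⁻¹ ≡ 22 (mod 23), so λ ≡ 5.
  x = λ² - 6 - 5 = 25 - 11 ≡ 14; y = λ·(6 - 14) - 1 ≡ 5. → (14, 5)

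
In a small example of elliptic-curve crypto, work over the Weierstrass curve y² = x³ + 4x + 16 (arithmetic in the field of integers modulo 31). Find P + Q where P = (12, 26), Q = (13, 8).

(12, 26) + (13, 8). λ = (8 - 26)/(13 - 12) ≡ 13/1 mod 31. 1⁻¹ ≡ 1 (mod 31), so λ ≡ 13.
  x = λ² - 12 - 13 = 169 - 25 ≡ 20; y = λ·(12 - 20) - 26 ≡ 25. → (20, 25)

(20, 25)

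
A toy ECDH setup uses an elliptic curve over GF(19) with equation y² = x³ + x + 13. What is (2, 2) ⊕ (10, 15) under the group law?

(4, 9)

(2, 2) + (10, 15). λ = (15 - 2)/(10 - 2) ≡ 13/8 mod 19. 8⁻¹ ≡ 12 (mod 19), so λ ≡ 4.
  x = λ² - 2 - 10 = 16 - 12 ≡ 4; y = λ·(2 - 4) - 2 ≡ 9. → (4, 9)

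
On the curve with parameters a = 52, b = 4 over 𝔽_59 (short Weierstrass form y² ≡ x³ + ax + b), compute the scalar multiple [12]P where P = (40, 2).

(50, 39)

Repeated addition: build up to 12P.
2P: tangent at (40, 2): λ = (3·40² + 52)/(2·2) ≡ 14/4. 4⁻¹ ≡ 15 (mod 59), so λ ≡ 14·15 ≡ 33.
  x = λ² - 40 - 40 = 1089 - 80 ≡ 6; y = λ·(40 - 6) - 2 ≡ 58. → (6, 58)
3P: (6, 58) + (40, 2). λ = (2 - 58)/(40 - 6) ≡ 3/34 mod 59. 34⁻¹ ≡ 33 (mod 59), so λ ≡ 40.
  x = λ² - 6 - 40 = 1600 - 46 ≡ 20; y = λ·(6 - 20) - 58 ≡ 31. → (20, 31)
4P: (20, 31) + (40, 2). λ = (2 - 31)/(40 - 20) ≡ 30/20 mod 59. 20⁻¹ ≡ 3 (mod 59), so λ ≡ 31.
  x = λ² - 20 - 40 = 961 - 60 ≡ 16; y = λ·(20 - 16) - 31 ≡ 34. → (16, 34)
5P: (16, 34) + (40, 2). λ = (2 - 34)/(40 - 16) ≡ 27/24 mod 59. 24⁻¹ ≡ 32 (mod 59) since 24·32 = 768 ≡ 1, so λ ≡ 38.
  x = λ² - 16 - 40 = 1444 - 56 ≡ 31; y = λ·(16 - 31) - 34 ≡ 45. → (31, 45)
6P: (31, 45) + (40, 2). λ = (2 - 45)/(40 - 31) ≡ 16/9 mod 59. 9⁻¹ ≡ 46 (mod 59), so λ ≡ 28.
  x = λ² - 31 - 40 = 784 - 71 ≡ 5; y = λ·(31 - 5) - 45 ≡ 34. → (5, 34)
7P: (5, 34) + (40, 2). λ = (2 - 34)/(40 - 5) ≡ 27/35 mod 59. 35⁻¹ ≡ 27 (mod 59), so λ ≡ 21.
  x = λ² - 5 - 40 = 441 - 45 ≡ 42; y = λ·(5 - 42) - 34 ≡ 15. → (42, 15)
8P: (42, 15) + (40, 2). λ = (2 - 15)/(40 - 42) ≡ 46/57 mod 59. 57⁻¹ ≡ 29 (mod 59), so λ ≡ 36.
  x = λ² - 42 - 40 = 1296 - 82 ≡ 34; y = λ·(42 - 34) - 15 ≡ 37. → (34, 37)
9P: (34, 37) + (40, 2). λ = (2 - 37)/(40 - 34) ≡ 24/6 mod 59. 6⁻¹ ≡ 10 (mod 59), so λ ≡ 4.
  x = λ² - 34 - 40 = 16 - 74 ≡ 1; y = λ·(34 - 1) - 37 ≡ 36. → (1, 36)
10P: (1, 36) + (40, 2). λ = (2 - 36)/(40 - 1) ≡ 25/39 mod 59. 39⁻¹ ≡ 56 (mod 59), so λ ≡ 43.
  x = λ² - 1 - 40 = 1849 - 41 ≡ 38; y = λ·(1 - 38) - 36 ≡ 25. → (38, 25)
11P: (38, 25) + (40, 2). λ = (2 - 25)/(40 - 38) ≡ 36/2 mod 59. 2⁻¹ ≡ 30 (mod 59), so λ ≡ 18.
  x = λ² - 38 - 40 = 324 - 78 ≡ 10; y = λ·(38 - 10) - 25 ≡ 7. → (10, 7)
12P: (10, 7) + (40, 2). λ = (2 - 7)/(40 - 10) ≡ 54/30 mod 59. 30⁻¹ ≡ 2 (mod 59) since 30·2 = 60 ≡ 1, so λ ≡ 49.
  x = λ² - 10 - 40 = 2401 - 50 ≡ 50; y = λ·(10 - 50) - 7 ≡ 39. → (50, 39)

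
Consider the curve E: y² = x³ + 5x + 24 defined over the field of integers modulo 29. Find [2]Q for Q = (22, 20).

(18, 1)

tangent at (22, 20): λ = (3·22² + 5)/(2·20) ≡ 7/11. 11⁻¹ ≡ 8 (mod 29), so λ ≡ 7·8 ≡ 27.
  x = λ² - 22 - 22 = 729 - 44 ≡ 18; y = λ·(22 - 18) - 20 ≡ 1. → (18, 1)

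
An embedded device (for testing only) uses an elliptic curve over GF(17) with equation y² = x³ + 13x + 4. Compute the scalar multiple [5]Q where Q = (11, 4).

Double-and-add on 5 = (101)₂. Start with Q = (11, 4) for the leading 1-bit.
double: tangent at (11, 4): λ = (3·11² + 13)/(2·4) ≡ 2/8. 8⁻¹ ≡ 15 (mod 17), so λ ≡ 2·15 ≡ 13.
  x = λ² - 11 - 11 = 169 - 22 ≡ 11; y = λ·(11 - 11) - 4 ≡ 13. → (11, 13)
double: tangent at (11, 13): λ = (3·11² + 13)/(2·13) ≡ 2/9. 9⁻¹ ≡ 2 (mod 17) since 9·2 = 18 ≡ 1, so λ ≡ 2·2 ≡ 4.
  x = λ² - 11 - 11 = 16 - 22 ≡ 11; y = λ·(11 - 11) - 13 ≡ 4. → (11, 4)
add Q: tangent at (11, 4): λ = (3·11² + 13)/(2·4) ≡ 2/8. 8⁻¹ ≡ 15 (mod 17), so λ ≡ 2·15 ≡ 13.
  x = λ² - 11 - 11 = 169 - 22 ≡ 11; y = λ·(11 - 11) - 4 ≡ 13. → (11, 13)

(11, 13)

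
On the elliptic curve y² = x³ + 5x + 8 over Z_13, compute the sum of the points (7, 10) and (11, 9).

(4, 12)

(7, 10) + (11, 9). λ = (9 - 10)/(11 - 7) ≡ 12/4 mod 13. 4⁻¹ ≡ 10 (mod 13) since 4·10 = 40 ≡ 1, so λ ≡ 3.
  x = λ² - 7 - 11 = 9 - 18 ≡ 4; y = λ·(7 - 4) - 10 ≡ 12. → (4, 12)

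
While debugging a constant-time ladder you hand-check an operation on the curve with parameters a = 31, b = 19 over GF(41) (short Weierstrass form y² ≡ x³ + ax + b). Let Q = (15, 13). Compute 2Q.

(13, 35)

tangent at (15, 13): λ = (3·15² + 31)/(2·13) ≡ 9/26. 26⁻¹ ≡ 30 (mod 41) since 26·30 = 780 ≡ 1, so λ ≡ 9·30 ≡ 24.
  x = λ² - 15 - 15 = 576 - 30 ≡ 13; y = λ·(15 - 13) - 13 ≡ 35. → (13, 35)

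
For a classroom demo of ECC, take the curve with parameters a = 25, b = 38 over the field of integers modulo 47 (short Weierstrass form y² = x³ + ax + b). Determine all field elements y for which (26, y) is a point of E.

13, 34

x³ + 25x + 38 = 18264 ≡ 28 (mod 47).
Square roots of 28 mod 47: 13 and 34 (since 13² = 169 ≡ 28).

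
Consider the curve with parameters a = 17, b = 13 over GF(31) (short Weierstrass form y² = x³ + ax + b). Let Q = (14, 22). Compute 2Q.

tangent at (14, 22): λ = (3·14² + 17)/(2·22) ≡ 16/13. 13⁻¹ ≡ 12 (mod 31) since 13·12 = 156 ≡ 1, so λ ≡ 16·12 ≡ 6.
  x = λ² - 14 - 14 = 36 - 28 ≡ 8; y = λ·(14 - 8) - 22 ≡ 14. → (8, 14)

(8, 14)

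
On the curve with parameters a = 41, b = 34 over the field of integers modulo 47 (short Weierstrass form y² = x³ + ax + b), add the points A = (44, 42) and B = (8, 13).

(7, 10)

(44, 42) + (8, 13). λ = (13 - 42)/(8 - 44) ≡ 18/11 mod 47. 11⁻¹ ≡ 30 (mod 47), so λ ≡ 23.
  x = λ² - 44 - 8 = 529 - 52 ≡ 7; y = λ·(44 - 7) - 42 ≡ 10. → (7, 10)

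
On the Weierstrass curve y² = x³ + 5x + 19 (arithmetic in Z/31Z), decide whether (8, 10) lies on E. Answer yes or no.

no

y² = 10² ≡ 7; x³ + 5x + 19 = 571 ≡ 13 (mod 31). 7 ≠ 13.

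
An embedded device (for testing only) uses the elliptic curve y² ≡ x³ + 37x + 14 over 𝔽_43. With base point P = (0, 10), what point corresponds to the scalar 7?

Repeated addition: build up to 7P.
2P: tangent at (0, 10): λ = (3·0² + 37)/(2·10) ≡ 37/20. 20⁻¹ ≡ 28 (mod 43) since 20·28 = 560 ≡ 1, so λ ≡ 37·28 ≡ 4.
  x = λ² - 0 - 0 = 16 - 0 ≡ 16; y = λ·(0 - 16) - 10 ≡ 12. → (16, 12)
3P: (16, 12) + (0, 10). λ = (10 - 12)/(0 - 16) ≡ 41/27 mod 43. 27⁻¹ ≡ 8 (mod 43), so λ ≡ 27.
  x = λ² - 16 - 0 = 729 - 16 ≡ 25; y = λ·(16 - 25) - 12 ≡ 3. → (25, 3)
4P: (25, 3) + (0, 10). λ = (10 - 3)/(0 - 25) ≡ 7/18 mod 43. 18⁻¹ ≡ 12 (mod 43), so λ ≡ 41.
  x = λ² - 25 - 0 = 1681 - 25 ≡ 22; y = λ·(25 - 22) - 3 ≡ 34. → (22, 34)
5P: (22, 34) + (0, 10). λ = (10 - 34)/(0 - 22) ≡ 19/21 mod 43. 21⁻¹ ≡ 41 (mod 43), so λ ≡ 5.
  x = λ² - 22 - 0 = 25 - 22 ≡ 3; y = λ·(22 - 3) - 34 ≡ 18. → (3, 18)
6P: (3, 18) + (0, 10). λ = (10 - 18)/(0 - 3) ≡ 35/40 mod 43. 40⁻¹ ≡ 14 (mod 43) since 40·14 = 560 ≡ 1, so λ ≡ 17.
  x = λ² - 3 - 0 = 289 - 3 ≡ 28; y = λ·(3 - 28) - 18 ≡ 30. → (28, 30)
7P: (28, 30) + (0, 10). λ = (10 - 30)/(0 - 28) ≡ 23/15 mod 43. 15⁻¹ ≡ 23 (mod 43) since 15·23 = 345 ≡ 1, so λ ≡ 13.
  x = λ² - 28 - 0 = 169 - 28 ≡ 12; y = λ·(28 - 12) - 30 ≡ 6. → (12, 6)

(12, 6)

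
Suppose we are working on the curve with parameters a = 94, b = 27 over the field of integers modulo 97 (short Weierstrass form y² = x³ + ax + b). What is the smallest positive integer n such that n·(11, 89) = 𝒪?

10

2P: tangent at (11, 89): λ = (3·11² + 94)/(2·89) ≡ 69/81. 81⁻¹ ≡ 6 (mod 97), so λ ≡ 69·6 ≡ 26.
  x = λ² - 11 - 11 = 676 - 22 ≡ 72; y = λ·(11 - 72) - 89 ≡ 71. → (72, 71)
3P: (72, 71) + (11, 89). λ = (89 - 71)/(11 - 72) ≡ 18/36 mod 97. 36⁻¹ ≡ 62 (mod 97) since 36·62 = 2232 ≡ 1, so λ ≡ 49.
  x = λ² - 72 - 11 = 2401 - 83 ≡ 87; y = λ·(72 - 87) - 71 ≡ 67. → (87, 67)
4P: (87, 67) + (11, 89). λ = (89 - 67)/(11 - 87) ≡ 22/21 mod 97. 21⁻¹ ≡ 37 (mod 97), so λ ≡ 38.
  x = λ² - 87 - 11 = 1444 - 98 ≡ 85; y = λ·(87 - 85) - 67 ≡ 9. → (85, 9)
5P: (85, 9) + (11, 89). λ = (89 - 9)/(11 - 85) ≡ 80/23 mod 97. 23⁻¹ ≡ 38 (mod 97), so λ ≡ 33.
  x = λ² - 85 - 11 = 1089 - 96 ≡ 23; y = λ·(85 - 23) - 9 ≡ 0. → (23, 0)
6P: (23, 0) + (11, 89). λ = (89 - 0)/(11 - 23) ≡ 89/85 mod 97. 85⁻¹ ≡ 8 (mod 97) since 85·8 = 680 ≡ 1, so λ ≡ 33.
  x = λ² - 23 - 11 = 1089 - 34 ≡ 85; y = λ·(23 - 85) - 0 ≡ 88. → (85, 88)
7P: (85, 88) + (11, 89). λ = (89 - 88)/(11 - 85) ≡ 1/23 mod 97. 23⁻¹ ≡ 38 (mod 97) since 23·38 = 874 ≡ 1, so λ ≡ 38.
  x = λ² - 85 - 11 = 1444 - 96 ≡ 87; y = λ·(85 - 87) - 88 ≡ 30. → (87, 30)
8P: (87, 30) + (11, 89). λ = (89 - 30)/(11 - 87) ≡ 59/21 mod 97. 21⁻¹ ≡ 37 (mod 97), so λ ≡ 49.
  x = λ² - 87 - 11 = 2401 - 98 ≡ 72; y = λ·(87 - 72) - 30 ≡ 26. → (72, 26)
9P: (72, 26) + (11, 89). λ = (89 - 26)/(11 - 72) ≡ 63/36 mod 97. 36⁻¹ ≡ 62 (mod 97), so λ ≡ 26.
  x = λ² - 72 - 11 = 676 - 83 ≡ 11; y = λ·(72 - 11) - 26 ≡ 8. → (11, 8)
10P: (11, 8) + (11, 89): same x and y₁ ≡ -y₂, so the sum is 𝒪.
10P = 𝒪, so the order is 10.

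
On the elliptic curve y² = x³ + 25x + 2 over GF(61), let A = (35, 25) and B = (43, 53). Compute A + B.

(35, 25) + (43, 53). λ = (53 - 25)/(43 - 35) ≡ 28/8 mod 61. 8⁻¹ ≡ 23 (mod 61), so λ ≡ 34.
  x = λ² - 35 - 43 = 1156 - 78 ≡ 41; y = λ·(35 - 41) - 25 ≡ 15. → (41, 15)

(41, 15)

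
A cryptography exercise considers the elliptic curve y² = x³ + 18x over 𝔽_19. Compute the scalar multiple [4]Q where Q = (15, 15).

Repeated addition: build up to 4Q.
2Q: tangent at (15, 15): λ = (3·15² + 18)/(2·15) ≡ 9/11. 11⁻¹ ≡ 7 (mod 19), so λ ≡ 9·7 ≡ 6.
  x = λ² - 15 - 15 = 36 - 30 ≡ 6; y = λ·(15 - 6) - 15 ≡ 1. → (6, 1)
3Q: (6, 1) + (15, 15). λ = (15 - 1)/(15 - 6) ≡ 14/9 mod 19. 9⁻¹ ≡ 17 (mod 19) since 9·17 = 153 ≡ 1, so λ ≡ 10.
  x = λ² - 6 - 15 = 100 - 21 ≡ 3; y = λ·(6 - 3) - 1 ≡ 10. → (3, 10)
4Q: (3, 10) + (15, 15). λ = (15 - 10)/(15 - 3) ≡ 5/12 mod 19. 12⁻¹ ≡ 8 (mod 19) since 12·8 = 96 ≡ 1, so λ ≡ 2.
  x = λ² - 3 - 15 = 4 - 18 ≡ 5; y = λ·(3 - 5) - 10 ≡ 5. → (5, 5)

(5, 5)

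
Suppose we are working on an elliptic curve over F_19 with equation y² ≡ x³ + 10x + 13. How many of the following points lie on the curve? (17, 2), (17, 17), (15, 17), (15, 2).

(17, 2): 2² ≡ 4, rhs ≡ 4 → on.
(17, 17): 17² ≡ 4, rhs ≡ 4 → on.
(15, 17): 17² ≡ 4, rhs ≡ 4 → on.
(15, 2): 2² ≡ 4, rhs ≡ 4 → on.

4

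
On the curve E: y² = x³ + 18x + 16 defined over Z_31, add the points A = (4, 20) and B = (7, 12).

(4, 20) + (7, 12). λ = (12 - 20)/(7 - 4) ≡ 23/3 mod 31. 3⁻¹ ≡ 21 (mod 31) since 3·21 = 63 ≡ 1, so λ ≡ 18.
  x = λ² - 4 - 7 = 324 - 11 ≡ 3; y = λ·(4 - 3) - 20 ≡ 29. → (3, 29)

(3, 29)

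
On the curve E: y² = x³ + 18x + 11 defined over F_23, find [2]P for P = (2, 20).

(21, 6)

tangent at (2, 20): λ = (3·2² + 18)/(2·20) ≡ 7/17. 17⁻¹ ≡ 19 (mod 23), so λ ≡ 7·19 ≡ 18.
  x = λ² - 2 - 2 = 324 - 4 ≡ 21; y = λ·(2 - 21) - 20 ≡ 6. → (21, 6)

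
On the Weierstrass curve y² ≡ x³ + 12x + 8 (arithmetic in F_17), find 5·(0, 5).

Write Q = (0, 5).
Repeated addition: build up to 5Q.
2Q: tangent at (0, 5): λ = (3·0² + 12)/(2·5) ≡ 12/10. 10⁻¹ ≡ 12 (mod 17) since 10·12 = 120 ≡ 1, so λ ≡ 12·12 ≡ 8.
  x = λ² - 0 - 0 = 64 - 0 ≡ 13; y = λ·(0 - 13) - 5 ≡ 10. → (13, 10)
3Q: (13, 10) + (0, 5). λ = (5 - 10)/(0 - 13) ≡ 12/4 mod 17. 4⁻¹ ≡ 13 (mod 17) since 4·13 = 52 ≡ 1, so λ ≡ 3.
  x = λ² - 13 - 0 = 9 - 13 ≡ 13; y = λ·(13 - 13) - 10 ≡ 7. → (13, 7)
4Q: (13, 7) + (0, 5). λ = (5 - 7)/(0 - 13) ≡ 15/4 mod 17. 4⁻¹ ≡ 13 (mod 17), so λ ≡ 8.
  x = λ² - 13 - 0 = 64 - 13 ≡ 0; y = λ·(13 - 0) - 7 ≡ 12. → (0, 12)
5Q: (0, 12) + (0, 5): same x and y₁ ≡ -y₂, so the sum is 𝒪.

O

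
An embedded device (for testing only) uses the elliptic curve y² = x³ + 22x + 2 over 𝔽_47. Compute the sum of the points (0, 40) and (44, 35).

(11, 20)

(0, 40) + (44, 35). λ = (35 - 40)/(44 - 0) ≡ 42/44 mod 47. 44⁻¹ ≡ 31 (mod 47), so λ ≡ 33.
  x = λ² - 0 - 44 = 1089 - 44 ≡ 11; y = λ·(0 - 11) - 40 ≡ 20. → (11, 20)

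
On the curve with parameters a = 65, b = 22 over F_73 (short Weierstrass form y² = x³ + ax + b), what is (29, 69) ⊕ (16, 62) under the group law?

(29, 69) + (16, 62). λ = (62 - 69)/(16 - 29) ≡ 66/60 mod 73. 60⁻¹ ≡ 28 (mod 73), so λ ≡ 23.
  x = λ² - 29 - 16 = 529 - 45 ≡ 46; y = λ·(29 - 46) - 69 ≡ 51. → (46, 51)

(46, 51)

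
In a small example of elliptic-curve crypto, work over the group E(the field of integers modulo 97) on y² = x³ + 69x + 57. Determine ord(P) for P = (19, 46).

7

2P: tangent at (19, 46): λ = (3·19² + 69)/(2·46) ≡ 85/92. 92⁻¹ ≡ 58 (mod 97), so λ ≡ 85·58 ≡ 80.
  x = λ² - 19 - 19 = 6400 - 38 ≡ 57; y = λ·(19 - 57) - 46 ≡ 18. → (57, 18)
3P: (57, 18) + (19, 46). λ = (46 - 18)/(19 - 57) ≡ 28/59 mod 97. 59⁻¹ ≡ 74 (mod 97), so λ ≡ 35.
  x = λ² - 57 - 19 = 1225 - 76 ≡ 82; y = λ·(57 - 82) - 18 ≡ 77. → (82, 77)
4P: (82, 77) + (19, 46). λ = (46 - 77)/(19 - 82) ≡ 66/34 mod 97. 34⁻¹ ≡ 20 (mod 97), so λ ≡ 59.
  x = λ² - 82 - 19 = 3481 - 101 ≡ 82; y = λ·(82 - 82) - 77 ≡ 20. → (82, 20)
5P: (82, 20) + (19, 46). λ = (46 - 20)/(19 - 82) ≡ 26/34 mod 97. 34⁻¹ ≡ 20 (mod 97), so λ ≡ 35.
  x = λ² - 82 - 19 = 1225 - 101 ≡ 57; y = λ·(82 - 57) - 20 ≡ 79. → (57, 79)
6P: (57, 79) + (19, 46). λ = (46 - 79)/(19 - 57) ≡ 64/59 mod 97. 59⁻¹ ≡ 74 (mod 97) since 59·74 = 4366 ≡ 1, so λ ≡ 80.
  x = λ² - 57 - 19 = 6400 - 76 ≡ 19; y = λ·(57 - 19) - 79 ≡ 51. → (19, 51)
7P: (19, 51) + (19, 46): same x and y₁ ≡ -y₂, so the sum is ∞.
7P = ∞, so the order is 7.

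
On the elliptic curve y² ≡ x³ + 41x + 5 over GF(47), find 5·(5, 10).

Write G = (5, 10).
Repeated addition: build up to 5G.
2G: tangent at (5, 10): λ = (3·5² + 41)/(2·10) ≡ 22/20. 20⁻¹ ≡ 40 (mod 47) since 20·40 = 800 ≡ 1, so λ ≡ 22·40 ≡ 34.
  x = λ² - 5 - 5 = 1156 - 10 ≡ 18; y = λ·(5 - 18) - 10 ≡ 18. → (18, 18)
3G: (18, 18) + (5, 10). λ = (10 - 18)/(5 - 18) ≡ 39/34 mod 47. 34⁻¹ ≡ 18 (mod 47), so λ ≡ 44.
  x = λ² - 18 - 5 = 1936 - 23 ≡ 33; y = λ·(18 - 33) - 18 ≡ 27. → (33, 27)
4G: (33, 27) + (5, 10). λ = (10 - 27)/(5 - 33) ≡ 30/19 mod 47. 19⁻¹ ≡ 5 (mod 47), so λ ≡ 9.
  x = λ² - 33 - 5 = 81 - 38 ≡ 43; y = λ·(33 - 43) - 27 ≡ 24. → (43, 24)
5G: (43, 24) + (5, 10). λ = (10 - 24)/(5 - 43) ≡ 33/9 mod 47. 9⁻¹ ≡ 21 (mod 47), so λ ≡ 35.
  x = λ² - 43 - 5 = 1225 - 48 ≡ 2; y = λ·(43 - 2) - 24 ≡ 1. → (2, 1)

(2, 1)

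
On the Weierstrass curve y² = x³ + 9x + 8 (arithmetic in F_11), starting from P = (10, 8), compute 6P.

(2, 1)

Repeated addition: build up to 6P.
2P: tangent at (10, 8): λ = (3·10² + 9)/(2·8) ≡ 1/5. 5⁻¹ ≡ 9 (mod 11), so λ ≡ 1·9 ≡ 9.
  x = λ² - 10 - 10 = 81 - 20 ≡ 6; y = λ·(10 - 6) - 8 ≡ 6. → (6, 6)
3P: (6, 6) + (10, 8). λ = (8 - 6)/(10 - 6) ≡ 2/4 mod 11. 4⁻¹ ≡ 3 (mod 11), so λ ≡ 6.
  x = λ² - 6 - 10 = 36 - 16 ≡ 9; y = λ·(6 - 9) - 6 ≡ 9. → (9, 9)
4P: (9, 9) + (10, 8). λ = (8 - 9)/(10 - 9) ≡ 10/1 mod 11. 1⁻¹ ≡ 1 (mod 11) since 1·1 = 1 ≡ 1, so λ ≡ 10.
  x = λ² - 9 - 10 = 100 - 19 ≡ 4; y = λ·(9 - 4) - 9 ≡ 8. → (4, 8)
5P: (4, 8) + (10, 8). λ = (8 - 8)/(10 - 4) ≡ 0/6 mod 11. 6⁻¹ ≡ 2 (mod 11) since 6·2 = 12 ≡ 1, so λ ≡ 0.
  x = λ² - 4 - 10 = 0 - 14 ≡ 8; y = λ·(4 - 8) - 8 ≡ 3. → (8, 3)
6P: (8, 3) + (10, 8). λ = (8 - 3)/(10 - 8) ≡ 5/2 mod 11. 2⁻¹ ≡ 6 (mod 11) since 2·6 = 12 ≡ 1, so λ ≡ 8.
  x = λ² - 8 - 10 = 64 - 18 ≡ 2; y = λ·(8 - 2) - 3 ≡ 1. → (2, 1)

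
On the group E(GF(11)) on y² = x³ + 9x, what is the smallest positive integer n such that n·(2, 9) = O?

12

2P: tangent at (2, 9): λ = (3·2² + 9)/(2·9) ≡ 10/7. 7⁻¹ ≡ 8 (mod 11) since 7·8 = 56 ≡ 1, so λ ≡ 10·8 ≡ 3.
  x = λ² - 2 - 2 = 9 - 4 ≡ 5; y = λ·(2 - 5) - 9 ≡ 4. → (5, 4)
3P: (5, 4) + (2, 9). λ = (9 - 4)/(2 - 5) ≡ 5/8 mod 11. 8⁻¹ ≡ 7 (mod 11) since 8·7 = 56 ≡ 1, so λ ≡ 2.
  x = λ² - 5 - 2 = 4 - 7 ≡ 8; y = λ·(5 - 8) - 4 ≡ 1. → (8, 1)
4P: (8, 1) + (2, 9). λ = (9 - 1)/(2 - 8) ≡ 8/5 mod 11. 5⁻¹ ≡ 9 (mod 11) since 5·9 = 45 ≡ 1, so λ ≡ 6.
  x = λ² - 8 - 2 = 36 - 10 ≡ 4; y = λ·(8 - 4) - 1 ≡ 1. → (4, 1)
5P: (4, 1) + (2, 9). λ = (9 - 1)/(2 - 4) ≡ 8/9 mod 11. 9⁻¹ ≡ 5 (mod 11), so λ ≡ 7.
  x = λ² - 4 - 2 = 49 - 6 ≡ 10; y = λ·(4 - 10) - 1 ≡ 1. → (10, 1)
6P: (10, 1) + (2, 9). λ = (9 - 1)/(2 - 10) ≡ 8/3 mod 11. 3⁻¹ ≡ 4 (mod 11), so λ ≡ 10.
  x = λ² - 10 - 2 = 100 - 12 ≡ 0; y = λ·(10 - 0) - 1 ≡ 0. → (0, 0)
7P: (0, 0) + (2, 9). λ = (9 - 0)/(2 - 0) ≡ 9/2 mod 11. 2⁻¹ ≡ 6 (mod 11), so λ ≡ 10.
  x = λ² - 0 - 2 = 100 - 2 ≡ 10; y = λ·(0 - 10) - 0 ≡ 10. → (10, 10)
8P: (10, 10) + (2, 9). λ = (9 - 10)/(2 - 10) ≡ 10/3 mod 11. 3⁻¹ ≡ 4 (mod 11) since 3·4 = 12 ≡ 1, so λ ≡ 7.
  x = λ² - 10 - 2 = 49 - 12 ≡ 4; y = λ·(10 - 4) - 10 ≡ 10. → (4, 10)
9P: (4, 10) + (2, 9). λ = (9 - 10)/(2 - 4) ≡ 10/9 mod 11. 9⁻¹ ≡ 5 (mod 11), so λ ≡ 6.
  x = λ² - 4 - 2 = 36 - 6 ≡ 8; y = λ·(4 - 8) - 10 ≡ 10. → (8, 10)
10P: (8, 10) + (2, 9). λ = (9 - 10)/(2 - 8) ≡ 10/5 mod 11. 5⁻¹ ≡ 9 (mod 11), so λ ≡ 2.
  x = λ² - 8 - 2 = 4 - 10 ≡ 5; y = λ·(8 - 5) - 10 ≡ 7. → (5, 7)
11P: (5, 7) + (2, 9). λ = (9 - 7)/(2 - 5) ≡ 2/8 mod 11. 8⁻¹ ≡ 7 (mod 11), so λ ≡ 3.
  x = λ² - 5 - 2 = 9 - 7 ≡ 2; y = λ·(5 - 2) - 7 ≡ 2. → (2, 2)
12P: (2, 2) + (2, 9): same x and y₁ ≡ -y₂, so the sum is O.
12P = O, so the order is 12.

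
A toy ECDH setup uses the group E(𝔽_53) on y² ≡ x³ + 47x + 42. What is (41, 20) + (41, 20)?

tangent at (41, 20): λ = (3·41² + 47)/(2·20) ≡ 2/40. 40⁻¹ ≡ 4 (mod 53) since 40·4 = 160 ≡ 1, so λ ≡ 2·4 ≡ 8.
  x = λ² - 41 - 41 = 64 - 82 ≡ 35; y = λ·(41 - 35) - 20 ≡ 28. → (35, 28)

(35, 28)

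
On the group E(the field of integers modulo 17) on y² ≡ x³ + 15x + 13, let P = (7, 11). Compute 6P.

Double-and-add on 6 = (110)₂. Start with P = (7, 11) for the leading 1-bit.
double: tangent at (7, 11): λ = (3·7² + 15)/(2·11) ≡ 9/5. 5⁻¹ ≡ 7 (mod 17) since 5·7 = 35 ≡ 1, so λ ≡ 9·7 ≡ 12.
  x = λ² - 7 - 7 = 144 - 14 ≡ 11; y = λ·(7 - 11) - 11 ≡ 9. → (11, 9)
add P: (11, 9) + (7, 11). λ = (11 - 9)/(7 - 11) ≡ 2/13 mod 17. 13⁻¹ ≡ 4 (mod 17), so λ ≡ 8.
  x = λ² - 11 - 7 = 64 - 18 ≡ 12; y = λ·(11 - 12) - 9 ≡ 0. → (12, 0)
double: (12, 0) + (12, 0): same x and y₁ ≡ -y₂, so the sum is ∞.

O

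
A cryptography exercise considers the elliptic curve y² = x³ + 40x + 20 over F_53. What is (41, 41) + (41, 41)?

tangent at (41, 41): λ = (3·41² + 40)/(2·41) ≡ 48/29. 29⁻¹ ≡ 11 (mod 53), so λ ≡ 48·11 ≡ 51.
  x = λ² - 41 - 41 = 2601 - 82 ≡ 28; y = λ·(41 - 28) - 41 ≡ 39. → (28, 39)

(28, 39)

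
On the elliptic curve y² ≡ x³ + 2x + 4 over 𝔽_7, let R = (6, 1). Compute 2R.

(3, 3)

tangent at (6, 1): λ = (3·6² + 2)/(2·1) ≡ 5/2. 2⁻¹ ≡ 4 (mod 7), so λ ≡ 5·4 ≡ 6.
  x = λ² - 6 - 6 = 36 - 12 ≡ 3; y = λ·(6 - 3) - 1 ≡ 3. → (3, 3)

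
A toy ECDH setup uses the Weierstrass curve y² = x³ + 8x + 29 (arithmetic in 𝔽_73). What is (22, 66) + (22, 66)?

(29, 7)

tangent at (22, 66): λ = (3·22² + 8)/(2·66) ≡ 0/59. 59⁻¹ ≡ 26 (mod 73), so λ ≡ 0·26 ≡ 0.
  x = λ² - 22 - 22 = 0 - 44 ≡ 29; y = λ·(22 - 29) - 66 ≡ 7. → (29, 7)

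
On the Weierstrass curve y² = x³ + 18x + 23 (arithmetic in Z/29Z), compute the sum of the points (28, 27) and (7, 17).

(1, 19)

(28, 27) + (7, 17). λ = (17 - 27)/(7 - 28) ≡ 19/8 mod 29. 8⁻¹ ≡ 11 (mod 29), so λ ≡ 6.
  x = λ² - 28 - 7 = 36 - 35 ≡ 1; y = λ·(28 - 1) - 27 ≡ 19. → (1, 19)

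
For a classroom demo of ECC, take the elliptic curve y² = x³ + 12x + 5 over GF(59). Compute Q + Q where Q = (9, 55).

(7, 14)

tangent at (9, 55): λ = (3·9² + 12)/(2·55) ≡ 19/51. 51⁻¹ ≡ 22 (mod 59) since 51·22 = 1122 ≡ 1, so λ ≡ 19·22 ≡ 5.
  x = λ² - 9 - 9 = 25 - 18 ≡ 7; y = λ·(9 - 7) - 55 ≡ 14. → (7, 14)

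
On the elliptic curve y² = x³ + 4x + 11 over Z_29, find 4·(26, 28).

(11, 9)

Write G = (26, 28).
Double-and-add on 4 = (100)₂. Start with G = (26, 28) for the leading 1-bit.
double: tangent at (26, 28): λ = (3·26² + 4)/(2·28) ≡ 2/27. 27⁻¹ ≡ 14 (mod 29), so λ ≡ 2·14 ≡ 28.
  x = λ² - 26 - 26 = 784 - 52 ≡ 7; y = λ·(26 - 7) - 28 ≡ 11. → (7, 11)
double: tangent at (7, 11): λ = (3·7² + 4)/(2·11) ≡ 6/22. 22⁻¹ ≡ 4 (mod 29) since 22·4 = 88 ≡ 1, so λ ≡ 6·4 ≡ 24.
  x = λ² - 7 - 7 = 576 - 14 ≡ 11; y = λ·(7 - 11) - 11 ≡ 9. → (11, 9)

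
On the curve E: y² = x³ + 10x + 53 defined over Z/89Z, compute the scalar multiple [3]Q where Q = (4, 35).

(71, 2)

Repeated addition: build up to 3Q.
2Q: tangent at (4, 35): λ = (3·4² + 10)/(2·35) ≡ 58/70. 70⁻¹ ≡ 14 (mod 89) since 70·14 = 980 ≡ 1, so λ ≡ 58·14 ≡ 11.
  x = λ² - 4 - 4 = 121 - 8 ≡ 24; y = λ·(4 - 24) - 35 ≡ 12. → (24, 12)
3Q: (24, 12) + (4, 35). λ = (35 - 12)/(4 - 24) ≡ 23/69 mod 89. 69⁻¹ ≡ 40 (mod 89), so λ ≡ 30.
  x = λ² - 24 - 4 = 900 - 28 ≡ 71; y = λ·(24 - 71) - 12 ≡ 2. → (71, 2)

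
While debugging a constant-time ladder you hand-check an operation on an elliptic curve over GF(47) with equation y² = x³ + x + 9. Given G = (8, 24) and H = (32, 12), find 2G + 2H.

(34, 14)

First 2G:
Repeated addition: build up to 2G.
2G: tangent at (8, 24): λ = (3·8² + 1)/(2·24) ≡ 5/1. 1⁻¹ ≡ 1 (mod 47) since 1·1 = 1 ≡ 1, so λ ≡ 5·1 ≡ 5.
  x = λ² - 8 - 8 = 25 - 16 ≡ 9; y = λ·(8 - 9) - 24 ≡ 18. → (9, 18)
2G = (9, 18).
Next 2H:
Repeated addition: build up to 2H.
2H: tangent at (32, 12): λ = (3·32² + 1)/(2·12) ≡ 18/24. 24⁻¹ ≡ 2 (mod 47), so λ ≡ 18·2 ≡ 36.
  x = λ² - 32 - 32 = 1296 - 64 ≡ 10; y = λ·(32 - 10) - 12 ≡ 28. → (10, 28)
2H = (10, 28).
Finally 2G + 2H:
(9, 18) + (10, 28). λ = (28 - 18)/(10 - 9) ≡ 10/1 mod 47. 1⁻¹ ≡ 1 (mod 47) since 1·1 = 1 ≡ 1, so λ ≡ 10.
  x = λ² - 9 - 10 = 100 - 19 ≡ 34; y = λ·(9 - 34) - 18 ≡ 14. → (34, 14)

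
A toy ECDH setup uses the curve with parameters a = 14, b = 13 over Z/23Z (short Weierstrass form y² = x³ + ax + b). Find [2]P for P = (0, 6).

(2, 7)

tangent at (0, 6): λ = (3·0² + 14)/(2·6) ≡ 14/12. 12⁻¹ ≡ 2 (mod 23) since 12·2 = 24 ≡ 1, so λ ≡ 14·2 ≡ 5.
  x = λ² - 0 - 0 = 25 - 0 ≡ 2; y = λ·(0 - 2) - 6 ≡ 7. → (2, 7)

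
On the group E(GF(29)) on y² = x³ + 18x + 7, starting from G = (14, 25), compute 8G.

(19, 25)

Repeated addition: build up to 8G.
2G: tangent at (14, 25): λ = (3·14² + 18)/(2·25) ≡ 26/21. 21⁻¹ ≡ 18 (mod 29) since 21·18 = 378 ≡ 1, so λ ≡ 26·18 ≡ 4.
  x = λ² - 14 - 14 = 16 - 28 ≡ 17; y = λ·(14 - 17) - 25 ≡ 21. → (17, 21)
3G: (17, 21) + (14, 25). λ = (25 - 21)/(14 - 17) ≡ 4/26 mod 29. 26⁻¹ ≡ 19 (mod 29) since 26·19 = 494 ≡ 1, so λ ≡ 18.
  x = λ² - 17 - 14 = 324 - 31 ≡ 3; y = λ·(17 - 3) - 21 ≡ 28. → (3, 28)
4G: (3, 28) + (14, 25). λ = (25 - 28)/(14 - 3) ≡ 26/11 mod 29. 11⁻¹ ≡ 8 (mod 29), so λ ≡ 5.
  x = λ² - 3 - 14 = 25 - 17 ≡ 8; y = λ·(3 - 8) - 28 ≡ 5. → (8, 5)
5G: (8, 5) + (14, 25). λ = (25 - 5)/(14 - 8) ≡ 20/6 mod 29. 6⁻¹ ≡ 5 (mod 29) since 6·5 = 30 ≡ 1, so λ ≡ 13.
  x = λ² - 8 - 14 = 169 - 22 ≡ 2; y = λ·(8 - 2) - 5 ≡ 15. → (2, 15)
6G: (2, 15) + (14, 25). λ = (25 - 15)/(14 - 2) ≡ 10/12 mod 29. 12⁻¹ ≡ 17 (mod 29), so λ ≡ 25.
  x = λ² - 2 - 14 = 625 - 16 ≡ 0; y = λ·(2 - 0) - 15 ≡ 6. → (0, 6)
7G: (0, 6) + (14, 25). λ = (25 - 6)/(14 - 0) ≡ 19/14 mod 29. 14⁻¹ ≡ 27 (mod 29) since 14·27 = 378 ≡ 1, so λ ≡ 20.
  x = λ² - 0 - 14 = 400 - 14 ≡ 9; y = λ·(0 - 9) - 6 ≡ 17. → (9, 17)
8G: (9, 17) + (14, 25). λ = (25 - 17)/(14 - 9) ≡ 8/5 mod 29. 5⁻¹ ≡ 6 (mod 29), so λ ≡ 19.
  x = λ² - 9 - 14 = 361 - 23 ≡ 19; y = λ·(9 - 19) - 17 ≡ 25. → (19, 25)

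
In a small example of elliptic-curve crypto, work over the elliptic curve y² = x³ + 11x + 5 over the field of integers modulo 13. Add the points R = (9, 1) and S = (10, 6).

(9, 1) + (10, 6). λ = (6 - 1)/(10 - 9) ≡ 5/1 mod 13. 1⁻¹ ≡ 1 (mod 13) since 1·1 = 1 ≡ 1, so λ ≡ 5.
  x = λ² - 9 - 10 = 25 - 19 ≡ 6; y = λ·(9 - 6) - 1 ≡ 1. → (6, 1)

(6, 1)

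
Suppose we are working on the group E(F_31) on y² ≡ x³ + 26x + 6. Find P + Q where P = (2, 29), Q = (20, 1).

(2, 29) + (20, 1). λ = (1 - 29)/(20 - 2) ≡ 3/18 mod 31. 18⁻¹ ≡ 19 (mod 31), so λ ≡ 26.
  x = λ² - 2 - 20 = 676 - 22 ≡ 3; y = λ·(2 - 3) - 29 ≡ 7. → (3, 7)

(3, 7)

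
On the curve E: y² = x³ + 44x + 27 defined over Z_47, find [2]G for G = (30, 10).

tangent at (30, 10): λ = (3·30² + 44)/(2·10) ≡ 18/20. 20⁻¹ ≡ 40 (mod 47) since 20·40 = 800 ≡ 1, so λ ≡ 18·40 ≡ 15.
  x = λ² - 30 - 30 = 225 - 60 ≡ 24; y = λ·(30 - 24) - 10 ≡ 33. → (24, 33)

(24, 33)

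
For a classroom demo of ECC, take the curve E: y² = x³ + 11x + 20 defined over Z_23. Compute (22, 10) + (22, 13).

O

The two points share x = 22 and their y-coordinates satisfy 10 + 13 ≡ 0 (mod 23), so they are inverses. Their sum is 𝒪.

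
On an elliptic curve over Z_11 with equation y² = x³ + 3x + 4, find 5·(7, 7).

(5, 1)

Write P = (7, 7).
Repeated addition: build up to 5P.
2P: tangent at (7, 7): λ = (3·7² + 3)/(2·7) ≡ 7/3. 3⁻¹ ≡ 4 (mod 11) since 3·4 = 12 ≡ 1, so λ ≡ 7·4 ≡ 6.
  x = λ² - 7 - 7 = 36 - 14 ≡ 0; y = λ·(7 - 0) - 7 ≡ 2. → (0, 2)
3P: (0, 2) + (7, 7). λ = (7 - 2)/(7 - 0) ≡ 5/7 mod 11. 7⁻¹ ≡ 8 (mod 11), so λ ≡ 7.
  x = λ² - 0 - 7 = 49 - 7 ≡ 9; y = λ·(0 - 9) - 2 ≡ 1. → (9, 1)
4P: (9, 1) + (7, 7). λ = (7 - 1)/(7 - 9) ≡ 6/9 mod 11. 9⁻¹ ≡ 5 (mod 11), so λ ≡ 8.
  x = λ² - 9 - 7 = 64 - 16 ≡ 4; y = λ·(9 - 4) - 1 ≡ 6. → (4, 6)
5P: (4, 6) + (7, 7). λ = (7 - 6)/(7 - 4) ≡ 1/3 mod 11. 3⁻¹ ≡ 4 (mod 11) since 3·4 = 12 ≡ 1, so λ ≡ 4.
  x = λ² - 4 - 7 = 16 - 11 ≡ 5; y = λ·(4 - 5) - 6 ≡ 1. → (5, 1)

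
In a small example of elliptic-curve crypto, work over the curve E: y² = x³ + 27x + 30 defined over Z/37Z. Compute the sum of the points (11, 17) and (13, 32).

(11, 17) + (13, 32). λ = (32 - 17)/(13 - 11) ≡ 15/2 mod 37. 2⁻¹ ≡ 19 (mod 37) since 2·19 = 38 ≡ 1, so λ ≡ 26.
  x = λ² - 11 - 13 = 676 - 24 ≡ 23; y = λ·(11 - 23) - 17 ≡ 4. → (23, 4)

(23, 4)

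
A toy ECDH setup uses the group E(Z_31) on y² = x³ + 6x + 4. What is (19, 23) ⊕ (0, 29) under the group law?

(19, 23) + (0, 29). λ = (29 - 23)/(0 - 19) ≡ 6/12 mod 31. 12⁻¹ ≡ 13 (mod 31), so λ ≡ 16.
  x = λ² - 19 - 0 = 256 - 19 ≡ 20; y = λ·(19 - 20) - 23 ≡ 23. → (20, 23)

(20, 23)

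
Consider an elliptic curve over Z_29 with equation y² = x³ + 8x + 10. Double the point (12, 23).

tangent at (12, 23): λ = (3·12² + 8)/(2·23) ≡ 5/17. 17⁻¹ ≡ 12 (mod 29), so λ ≡ 5·12 ≡ 2.
  x = λ² - 12 - 12 = 4 - 24 ≡ 9; y = λ·(12 - 9) - 23 ≡ 12. → (9, 12)

(9, 12)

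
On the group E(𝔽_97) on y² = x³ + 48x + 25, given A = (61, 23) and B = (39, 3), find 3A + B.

First 3A:
Repeated addition: build up to 3A.
2A: tangent at (61, 23): λ = (3·61² + 48)/(2·23) ≡ 56/46. 46⁻¹ ≡ 19 (mod 97) since 46·19 = 874 ≡ 1, so λ ≡ 56·19 ≡ 94.
  x = λ² - 61 - 61 = 8836 - 122 ≡ 81; y = λ·(61 - 81) - 23 ≡ 37. → (81, 37)
3A: (81, 37) + (61, 23). λ = (23 - 37)/(61 - 81) ≡ 83/77 mod 97. 77⁻¹ ≡ 63 (mod 97), so λ ≡ 88.
  x = λ² - 81 - 61 = 7744 - 142 ≡ 36; y = λ·(81 - 36) - 37 ≡ 43. → (36, 43)
3A = (36, 43).
Finally 3A + B:
(36, 43) + (39, 3). λ = (3 - 43)/(39 - 36) ≡ 57/3 mod 97. 3⁻¹ ≡ 65 (mod 97), so λ ≡ 19.
  x = λ² - 36 - 39 = 361 - 75 ≡ 92; y = λ·(36 - 92) - 43 ≡ 57. → (92, 57)

(92, 57)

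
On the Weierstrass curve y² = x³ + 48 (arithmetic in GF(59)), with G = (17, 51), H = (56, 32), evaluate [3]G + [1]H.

(32, 37)

First 3G:
Repeated addition: build up to 3G.
2G: tangent at (17, 51): λ = (3·17² + 0)/(2·51) ≡ 41/43. 43⁻¹ ≡ 11 (mod 59), so λ ≡ 41·11 ≡ 38.
  x = λ² - 17 - 17 = 1444 - 34 ≡ 53; y = λ·(17 - 53) - 51 ≡ 56. → (53, 56)
3G: (53, 56) + (17, 51). λ = (51 - 56)/(17 - 53) ≡ 54/23 mod 59. 23⁻¹ ≡ 18 (mod 59), so λ ≡ 28.
  x = λ² - 53 - 17 = 784 - 70 ≡ 6; y = λ·(53 - 6) - 56 ≡ 21. → (6, 21)
3G = (6, 21).
Finally 3G + H:
(6, 21) + (56, 32). λ = (32 - 21)/(56 - 6) ≡ 11/50 mod 59. 50⁻¹ ≡ 13 (mod 59), so λ ≡ 25.
  x = λ² - 6 - 56 = 625 - 62 ≡ 32; y = λ·(6 - 32) - 21 ≡ 37. → (32, 37)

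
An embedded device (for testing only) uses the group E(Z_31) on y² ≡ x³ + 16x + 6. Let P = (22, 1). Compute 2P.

tangent at (22, 1): λ = (3·22² + 16)/(2·1) ≡ 11/2. 2⁻¹ ≡ 16 (mod 31), so λ ≡ 11·16 ≡ 21.
  x = λ² - 22 - 22 = 441 - 44 ≡ 25; y = λ·(22 - 25) - 1 ≡ 29. → (25, 29)

(25, 29)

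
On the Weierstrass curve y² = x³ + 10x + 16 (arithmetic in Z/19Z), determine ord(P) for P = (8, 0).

2P: (8, 0) + (8, 0): same x and y₁ ≡ -y₂, so the sum is O.
2P = O, so the order is 2.

2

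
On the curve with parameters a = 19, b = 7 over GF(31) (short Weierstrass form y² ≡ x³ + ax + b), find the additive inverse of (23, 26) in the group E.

(23, 5)

-(23, 26) = (23, -26 mod 31) = (23, 5).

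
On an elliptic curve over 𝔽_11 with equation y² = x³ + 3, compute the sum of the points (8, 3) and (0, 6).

(4, 1)

(8, 3) + (0, 6). λ = (6 - 3)/(0 - 8) ≡ 3/3 mod 11. 3⁻¹ ≡ 4 (mod 11), so λ ≡ 1.
  x = λ² - 8 - 0 = 1 - 8 ≡ 4; y = λ·(8 - 4) - 3 ≡ 1. → (4, 1)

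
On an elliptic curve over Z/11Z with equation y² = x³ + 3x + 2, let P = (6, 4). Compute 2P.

(4, 10)

tangent at (6, 4): λ = (3·6² + 3)/(2·4) ≡ 1/8. 8⁻¹ ≡ 7 (mod 11), so λ ≡ 1·7 ≡ 7.
  x = λ² - 6 - 6 = 49 - 12 ≡ 4; y = λ·(6 - 4) - 4 ≡ 10. → (4, 10)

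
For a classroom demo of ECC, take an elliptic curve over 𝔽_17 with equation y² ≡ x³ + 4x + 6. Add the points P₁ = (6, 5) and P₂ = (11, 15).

(4, 16)

(6, 5) + (11, 15). λ = (15 - 5)/(11 - 6) ≡ 10/5 mod 17. 5⁻¹ ≡ 7 (mod 17), so λ ≡ 2.
  x = λ² - 6 - 11 = 4 - 17 ≡ 4; y = λ·(6 - 4) - 5 ≡ 16. → (4, 16)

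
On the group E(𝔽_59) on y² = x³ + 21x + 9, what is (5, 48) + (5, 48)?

tangent at (5, 48): λ = (3·5² + 21)/(2·48) ≡ 37/37. 37⁻¹ ≡ 8 (mod 59), so λ ≡ 37·8 ≡ 1.
  x = λ² - 5 - 5 = 1 - 10 ≡ 50; y = λ·(5 - 50) - 48 ≡ 25. → (50, 25)

(50, 25)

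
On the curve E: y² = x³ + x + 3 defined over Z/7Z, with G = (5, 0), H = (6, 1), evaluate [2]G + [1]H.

(6, 1)

First 2G:
Repeated addition: build up to 2G.
2G: (5, 0) + (5, 0): same x and y₁ ≡ -y₂, so the sum is ∞.
2G = ∞.
Finally 2G + H:
∞ + (6, 1) = (6, 1) (identity).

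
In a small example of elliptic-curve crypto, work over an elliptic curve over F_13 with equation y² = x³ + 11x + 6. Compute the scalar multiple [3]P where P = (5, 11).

(4, 6)

Repeated addition: build up to 3P.
2P: tangent at (5, 11): λ = (3·5² + 11)/(2·11) ≡ 8/9. 9⁻¹ ≡ 3 (mod 13), so λ ≡ 8·3 ≡ 11.
  x = λ² - 5 - 5 = 121 - 10 ≡ 7; y = λ·(5 - 7) - 11 ≡ 6. → (7, 6)
3P: (7, 6) + (5, 11). λ = (11 - 6)/(5 - 7) ≡ 5/11 mod 13. 11⁻¹ ≡ 6 (mod 13) since 11·6 = 66 ≡ 1, so λ ≡ 4.
  x = λ² - 7 - 5 = 16 - 12 ≡ 4; y = λ·(7 - 4) - 6 ≡ 6. → (4, 6)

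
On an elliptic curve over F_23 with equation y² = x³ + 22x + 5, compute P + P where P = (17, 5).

tangent at (17, 5): λ = (3·17² + 22)/(2·5) ≡ 15/10. 10⁻¹ ≡ 7 (mod 23), so λ ≡ 15·7 ≡ 13.
  x = λ² - 17 - 17 = 169 - 34 ≡ 20; y = λ·(17 - 20) - 5 ≡ 2. → (20, 2)

(20, 2)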